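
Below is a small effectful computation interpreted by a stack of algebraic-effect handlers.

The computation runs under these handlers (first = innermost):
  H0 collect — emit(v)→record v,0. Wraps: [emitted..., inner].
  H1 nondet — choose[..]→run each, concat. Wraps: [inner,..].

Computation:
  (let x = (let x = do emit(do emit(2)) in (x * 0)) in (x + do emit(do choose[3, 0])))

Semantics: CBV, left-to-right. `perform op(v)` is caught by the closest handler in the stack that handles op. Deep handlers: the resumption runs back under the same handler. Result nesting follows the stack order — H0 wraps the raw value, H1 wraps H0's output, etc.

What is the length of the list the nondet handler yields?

Answer: 2

Evaluation trace:
emit(2) @ H0 ⇒ out+=2
emit(0) @ H0 ⇒ out+=0
choose[3, 0] @ H1
  branch[0] choose=3:
    emit(3) @ H0 ⇒ out+=3
    H0 returns [2, 0, 3, 0]
    H1 returns [[2, 0, 3, 0]]
  branch[1] choose=0:
    emit(0) @ H0 ⇒ out+=0
    H0 returns [2, 0, 0, 0]
    H1 returns [[2, 0, 0, 0]]
= [[2, 0, 3, 0], [2, 0, 0, 0]]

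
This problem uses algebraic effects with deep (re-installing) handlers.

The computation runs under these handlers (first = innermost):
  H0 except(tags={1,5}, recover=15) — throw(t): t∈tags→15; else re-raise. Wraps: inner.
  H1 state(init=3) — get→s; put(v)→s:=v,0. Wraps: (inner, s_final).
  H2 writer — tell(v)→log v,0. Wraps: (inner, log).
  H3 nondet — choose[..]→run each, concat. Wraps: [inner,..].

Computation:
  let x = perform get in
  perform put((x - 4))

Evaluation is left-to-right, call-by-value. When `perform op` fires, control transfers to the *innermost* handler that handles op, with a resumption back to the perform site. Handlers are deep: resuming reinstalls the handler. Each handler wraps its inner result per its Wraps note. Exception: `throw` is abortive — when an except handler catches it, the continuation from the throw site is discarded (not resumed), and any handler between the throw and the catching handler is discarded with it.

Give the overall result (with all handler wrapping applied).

Working:
get @ H1 ⇒ 3
put(-1) @ H1 ⇒ s:=-1
H0 returns 0
H1 returns (0, -1)
H2 returns ((0, -1), ())
H3 returns [((0, -1), ())]
= [((0, -1), ())]

Answer: [((0, -1), ())]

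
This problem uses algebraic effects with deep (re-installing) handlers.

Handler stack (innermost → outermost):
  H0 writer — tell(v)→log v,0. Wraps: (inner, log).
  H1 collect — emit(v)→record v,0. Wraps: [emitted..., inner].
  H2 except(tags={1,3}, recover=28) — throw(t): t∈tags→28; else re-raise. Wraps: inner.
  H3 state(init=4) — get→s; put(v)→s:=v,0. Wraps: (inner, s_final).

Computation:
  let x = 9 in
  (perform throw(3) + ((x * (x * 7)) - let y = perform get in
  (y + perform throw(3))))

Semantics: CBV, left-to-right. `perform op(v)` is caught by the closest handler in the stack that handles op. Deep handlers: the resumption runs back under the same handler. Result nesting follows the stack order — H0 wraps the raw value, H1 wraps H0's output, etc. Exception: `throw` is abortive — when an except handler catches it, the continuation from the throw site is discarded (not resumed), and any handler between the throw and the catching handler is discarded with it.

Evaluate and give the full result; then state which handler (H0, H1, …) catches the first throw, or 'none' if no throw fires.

Answer: (28, 4) ; first throw caught by: H2

Working:
throw(3) @ H2 caught ⇒ 28
H3 returns (28, 4)
= (28, 4)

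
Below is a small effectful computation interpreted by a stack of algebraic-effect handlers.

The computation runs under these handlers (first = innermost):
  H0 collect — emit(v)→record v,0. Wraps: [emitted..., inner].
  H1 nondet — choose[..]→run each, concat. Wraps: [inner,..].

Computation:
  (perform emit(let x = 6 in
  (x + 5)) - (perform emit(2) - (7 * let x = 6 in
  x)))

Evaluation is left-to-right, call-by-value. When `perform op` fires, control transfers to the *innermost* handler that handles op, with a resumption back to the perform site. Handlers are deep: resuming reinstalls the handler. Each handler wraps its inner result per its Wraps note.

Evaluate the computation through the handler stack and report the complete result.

Evaluation trace:
emit(11) @ H0 ⇒ out+=11
emit(2) @ H0 ⇒ out+=2
H0 returns [11, 2, 42]
H1 returns [[11, 2, 42]]
= [[11, 2, 42]]

Answer: [[11, 2, 42]]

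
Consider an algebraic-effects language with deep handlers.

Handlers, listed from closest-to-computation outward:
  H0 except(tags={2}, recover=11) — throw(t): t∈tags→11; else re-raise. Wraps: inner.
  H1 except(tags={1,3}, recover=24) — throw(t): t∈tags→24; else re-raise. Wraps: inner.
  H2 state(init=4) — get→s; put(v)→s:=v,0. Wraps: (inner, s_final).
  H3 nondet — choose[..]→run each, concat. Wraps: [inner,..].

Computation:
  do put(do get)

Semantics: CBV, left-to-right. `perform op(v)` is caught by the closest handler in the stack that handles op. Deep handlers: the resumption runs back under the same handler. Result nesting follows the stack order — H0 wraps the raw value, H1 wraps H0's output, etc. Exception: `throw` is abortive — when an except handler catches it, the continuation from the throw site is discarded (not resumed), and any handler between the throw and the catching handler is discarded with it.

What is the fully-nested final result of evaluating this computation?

Answer: [(0, 4)]

Evaluation trace:
get @ H2 ⇒ 4
put(4) @ H2 ⇒ s:=4
H0 returns 0
H1 returns 0
H2 returns (0, 4)
H3 returns [(0, 4)]
= [(0, 4)]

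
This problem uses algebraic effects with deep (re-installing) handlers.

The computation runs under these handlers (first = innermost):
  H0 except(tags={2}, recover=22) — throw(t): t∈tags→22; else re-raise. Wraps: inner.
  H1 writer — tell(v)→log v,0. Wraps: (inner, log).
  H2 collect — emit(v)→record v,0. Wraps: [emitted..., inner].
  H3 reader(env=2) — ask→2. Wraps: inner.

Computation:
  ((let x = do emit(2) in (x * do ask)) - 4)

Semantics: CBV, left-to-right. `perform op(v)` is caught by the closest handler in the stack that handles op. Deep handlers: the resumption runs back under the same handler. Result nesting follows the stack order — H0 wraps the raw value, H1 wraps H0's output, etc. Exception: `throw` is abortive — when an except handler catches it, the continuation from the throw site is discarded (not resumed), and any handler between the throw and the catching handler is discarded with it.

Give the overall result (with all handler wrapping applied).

Step-by-step:
emit(2) @ H2 ⇒ out+=2
ask @ H3 ⇒ 2
H0 returns -4
H1 returns (-4, ())
H2 returns [2, (-4, ())]
H3 returns [2, (-4, ())]
= [2, (-4, ())]

Answer: [2, (-4, ())]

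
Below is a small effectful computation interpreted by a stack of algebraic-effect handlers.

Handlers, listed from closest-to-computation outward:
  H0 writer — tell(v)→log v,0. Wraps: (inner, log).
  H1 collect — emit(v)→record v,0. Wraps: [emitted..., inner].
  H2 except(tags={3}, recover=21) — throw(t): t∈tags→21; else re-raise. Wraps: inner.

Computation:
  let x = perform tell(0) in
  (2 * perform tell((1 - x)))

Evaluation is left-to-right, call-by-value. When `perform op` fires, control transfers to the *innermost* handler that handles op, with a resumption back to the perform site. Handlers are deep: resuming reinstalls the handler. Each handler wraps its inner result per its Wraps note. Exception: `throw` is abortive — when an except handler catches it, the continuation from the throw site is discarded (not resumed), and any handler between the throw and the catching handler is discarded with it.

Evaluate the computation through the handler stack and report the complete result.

Working:
tell(0) @ H0 ⇒ log+=0
tell(1) @ H0 ⇒ log+=1
H0 returns (0, (0, 1))
H1 returns [(0, (0, 1))]
H2 returns [(0, (0, 1))]
= [(0, (0, 1))]

Answer: [(0, (0, 1))]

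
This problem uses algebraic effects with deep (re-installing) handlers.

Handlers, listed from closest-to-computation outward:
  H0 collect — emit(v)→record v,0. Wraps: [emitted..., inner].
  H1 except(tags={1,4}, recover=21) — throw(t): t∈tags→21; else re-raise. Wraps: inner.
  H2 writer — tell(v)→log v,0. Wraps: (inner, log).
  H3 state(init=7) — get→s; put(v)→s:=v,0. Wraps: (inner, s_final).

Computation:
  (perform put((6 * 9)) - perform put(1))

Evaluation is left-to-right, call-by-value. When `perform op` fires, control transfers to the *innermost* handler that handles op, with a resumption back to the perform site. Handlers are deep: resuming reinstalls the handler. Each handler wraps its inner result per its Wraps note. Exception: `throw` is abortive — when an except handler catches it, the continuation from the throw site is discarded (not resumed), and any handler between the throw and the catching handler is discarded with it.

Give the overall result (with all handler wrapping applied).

Answer: (([0], ()), 1)

Working:
put(54) @ H3 ⇒ s:=54
put(1) @ H3 ⇒ s:=1
H0 returns [0]
H1 returns [0]
H2 returns ([0], ())
H3 returns (([0], ()), 1)
= (([0], ()), 1)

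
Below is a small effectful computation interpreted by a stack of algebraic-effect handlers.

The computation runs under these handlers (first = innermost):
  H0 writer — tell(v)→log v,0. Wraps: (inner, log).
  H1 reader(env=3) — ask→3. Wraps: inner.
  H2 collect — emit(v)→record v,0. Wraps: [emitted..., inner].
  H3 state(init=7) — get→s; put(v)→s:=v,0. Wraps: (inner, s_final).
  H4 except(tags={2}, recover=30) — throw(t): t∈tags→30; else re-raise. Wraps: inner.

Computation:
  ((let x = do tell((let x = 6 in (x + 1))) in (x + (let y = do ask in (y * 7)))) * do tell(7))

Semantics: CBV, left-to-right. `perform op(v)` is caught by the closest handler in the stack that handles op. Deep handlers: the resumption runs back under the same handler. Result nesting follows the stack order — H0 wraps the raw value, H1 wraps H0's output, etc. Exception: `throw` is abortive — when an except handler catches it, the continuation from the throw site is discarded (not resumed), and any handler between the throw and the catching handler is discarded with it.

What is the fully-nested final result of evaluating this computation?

Answer: ([(0, (7, 7))], 7)

Step-by-step:
tell(7) @ H0 ⇒ log+=7
ask @ H1 ⇒ 3
tell(7) @ H0 ⇒ log+=7
H0 returns (0, (7, 7))
H1 returns (0, (7, 7))
H2 returns [(0, (7, 7))]
H3 returns ([(0, (7, 7))], 7)
H4 returns ([(0, (7, 7))], 7)
= ([(0, (7, 7))], 7)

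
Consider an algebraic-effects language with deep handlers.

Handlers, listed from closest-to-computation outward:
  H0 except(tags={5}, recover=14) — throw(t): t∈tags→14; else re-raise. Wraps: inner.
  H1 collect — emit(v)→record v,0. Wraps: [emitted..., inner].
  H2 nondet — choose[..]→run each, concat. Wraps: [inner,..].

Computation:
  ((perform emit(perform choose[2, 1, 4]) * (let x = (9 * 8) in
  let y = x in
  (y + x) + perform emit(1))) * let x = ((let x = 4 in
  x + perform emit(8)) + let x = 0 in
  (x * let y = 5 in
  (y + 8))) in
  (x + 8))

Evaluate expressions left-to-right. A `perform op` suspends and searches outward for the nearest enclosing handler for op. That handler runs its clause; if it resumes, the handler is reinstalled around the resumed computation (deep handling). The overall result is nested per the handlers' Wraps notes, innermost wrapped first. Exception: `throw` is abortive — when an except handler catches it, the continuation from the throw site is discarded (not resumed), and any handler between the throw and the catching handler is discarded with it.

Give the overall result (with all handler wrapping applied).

Evaluation trace:
choose[2, 1, 4] @ H2
  branch[0] choose=2:
    emit(2) @ H1 ⇒ out+=2
    emit(1) @ H1 ⇒ out+=1
    emit(8) @ H1 ⇒ out+=8
    H0 returns 0
    H1 returns [2, 1, 8, 0]
    H2 returns [[2, 1, 8, 0]]
  branch[1] choose=1:
    emit(1) @ H1 ⇒ out+=1
    emit(1) @ H1 ⇒ out+=1
    emit(8) @ H1 ⇒ out+=8
    H0 returns 0
    H1 returns [1, 1, 8, 0]
    H2 returns [[1, 1, 8, 0]]
  branch[2] choose=4:
    emit(4) @ H1 ⇒ out+=4
    emit(1) @ H1 ⇒ out+=1
    emit(8) @ H1 ⇒ out+=8
    H0 returns 0
    H1 returns [4, 1, 8, 0]
    H2 returns [[4, 1, 8, 0]]
= [[2, 1, 8, 0], [1, 1, 8, 0], [4, 1, 8, 0]]

Answer: [[2, 1, 8, 0], [1, 1, 8, 0], [4, 1, 8, 0]]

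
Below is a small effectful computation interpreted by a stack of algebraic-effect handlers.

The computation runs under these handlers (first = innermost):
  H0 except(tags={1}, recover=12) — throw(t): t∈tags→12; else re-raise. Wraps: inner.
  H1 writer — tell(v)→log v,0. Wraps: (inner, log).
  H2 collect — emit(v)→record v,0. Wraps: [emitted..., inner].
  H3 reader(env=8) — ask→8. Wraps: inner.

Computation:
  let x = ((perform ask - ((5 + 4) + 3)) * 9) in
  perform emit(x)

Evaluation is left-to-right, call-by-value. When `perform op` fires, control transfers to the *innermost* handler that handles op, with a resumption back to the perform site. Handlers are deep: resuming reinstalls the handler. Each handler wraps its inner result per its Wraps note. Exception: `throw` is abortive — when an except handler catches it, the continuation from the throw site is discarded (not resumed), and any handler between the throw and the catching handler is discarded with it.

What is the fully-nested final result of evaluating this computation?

Evaluation trace:
ask @ H3 ⇒ 8
emit(-36) @ H2 ⇒ out+=-36
H0 returns 0
H1 returns (0, ())
H2 returns [-36, (0, ())]
H3 returns [-36, (0, ())]
= [-36, (0, ())]

Answer: [-36, (0, ())]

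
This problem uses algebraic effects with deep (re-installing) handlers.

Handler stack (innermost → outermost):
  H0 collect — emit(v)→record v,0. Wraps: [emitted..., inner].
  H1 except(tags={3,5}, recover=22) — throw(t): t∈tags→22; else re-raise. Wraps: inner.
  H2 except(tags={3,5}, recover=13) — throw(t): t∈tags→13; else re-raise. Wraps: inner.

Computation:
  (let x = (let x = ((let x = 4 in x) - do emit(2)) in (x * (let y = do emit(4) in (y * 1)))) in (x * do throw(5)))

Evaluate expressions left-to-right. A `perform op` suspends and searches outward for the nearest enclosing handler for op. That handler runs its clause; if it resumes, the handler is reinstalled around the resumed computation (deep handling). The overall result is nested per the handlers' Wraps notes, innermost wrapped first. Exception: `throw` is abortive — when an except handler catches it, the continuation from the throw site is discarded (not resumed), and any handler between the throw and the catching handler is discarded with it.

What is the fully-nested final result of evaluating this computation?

Answer: 22

Step-by-step:
emit(2) @ H0 ⇒ out+=2
emit(4) @ H0 ⇒ out+=4
throw(5) @ H1 caught ⇒ 22
H2 returns 22
= 22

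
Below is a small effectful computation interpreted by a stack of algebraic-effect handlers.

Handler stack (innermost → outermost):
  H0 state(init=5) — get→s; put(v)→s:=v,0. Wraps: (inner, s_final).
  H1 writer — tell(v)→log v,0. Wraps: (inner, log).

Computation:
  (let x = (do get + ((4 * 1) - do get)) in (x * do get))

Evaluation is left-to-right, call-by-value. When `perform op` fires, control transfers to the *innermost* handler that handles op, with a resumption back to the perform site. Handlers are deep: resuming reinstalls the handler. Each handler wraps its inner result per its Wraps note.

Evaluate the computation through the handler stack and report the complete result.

Evaluation trace:
get @ H0 ⇒ 5
get @ H0 ⇒ 5
get @ H0 ⇒ 5
H0 returns (20, 5)
H1 returns ((20, 5), ())
= ((20, 5), ())

Answer: ((20, 5), ())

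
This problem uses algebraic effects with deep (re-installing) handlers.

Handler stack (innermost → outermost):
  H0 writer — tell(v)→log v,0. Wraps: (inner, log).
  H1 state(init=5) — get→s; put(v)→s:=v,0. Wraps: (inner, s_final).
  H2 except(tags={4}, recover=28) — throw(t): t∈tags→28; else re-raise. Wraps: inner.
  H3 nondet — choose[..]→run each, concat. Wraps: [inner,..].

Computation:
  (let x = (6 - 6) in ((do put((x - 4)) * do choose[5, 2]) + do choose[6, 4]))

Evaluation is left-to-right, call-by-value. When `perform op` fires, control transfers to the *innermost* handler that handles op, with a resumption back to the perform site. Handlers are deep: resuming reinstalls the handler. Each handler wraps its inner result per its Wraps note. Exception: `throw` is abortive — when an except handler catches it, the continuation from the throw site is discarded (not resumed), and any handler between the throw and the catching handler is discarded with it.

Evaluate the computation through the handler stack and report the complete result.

Step-by-step:
put(-4) @ H1 ⇒ s:=-4
choose[5, 2] @ H3
  branch[0] choose=5:
    choose[6, 4] @ H3
      branch[0] choose=6:
        H0 returns (6, ())
        H1 returns ((6, ()), -4)
        H2 returns ((6, ()), -4)
        H3 returns [((6, ()), -4)]
      branch[1] choose=4:
        H0 returns (4, ())
        H1 returns ((4, ()), -4)
        H2 returns ((4, ()), -4)
        H3 returns [((4, ()), -4)]
  branch[1] choose=2:
    choose[6, 4] @ H3
      branch[0] choose=6:
        H0 returns (6, ())
        H1 returns ((6, ()), -4)
        H2 returns ((6, ()), -4)
        H3 returns [((6, ()), -4)]
      branch[1] choose=4:
        H0 returns (4, ())
        H1 returns ((4, ()), -4)
        H2 returns ((4, ()), -4)
        H3 returns [((4, ()), -4)]
= [((6, ()), -4), ((4, ()), -4), ((6, ()), -4), ((4, ()), -4)]

Answer: [((6, ()), -4), ((4, ()), -4), ((6, ()), -4), ((4, ()), -4)]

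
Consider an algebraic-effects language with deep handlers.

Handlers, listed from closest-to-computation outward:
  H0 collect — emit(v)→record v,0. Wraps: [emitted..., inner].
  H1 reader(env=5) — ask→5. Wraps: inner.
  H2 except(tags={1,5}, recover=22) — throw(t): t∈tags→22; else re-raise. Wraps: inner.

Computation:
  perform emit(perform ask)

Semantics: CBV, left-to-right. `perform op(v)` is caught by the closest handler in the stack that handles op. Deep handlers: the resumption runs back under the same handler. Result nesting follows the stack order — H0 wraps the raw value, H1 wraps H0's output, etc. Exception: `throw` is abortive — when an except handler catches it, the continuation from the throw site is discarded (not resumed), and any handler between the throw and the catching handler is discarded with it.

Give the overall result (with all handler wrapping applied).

Answer: [5, 0]

Step-by-step:
ask @ H1 ⇒ 5
emit(5) @ H0 ⇒ out+=5
H0 returns [5, 0]
H1 returns [5, 0]
H2 returns [5, 0]
= [5, 0]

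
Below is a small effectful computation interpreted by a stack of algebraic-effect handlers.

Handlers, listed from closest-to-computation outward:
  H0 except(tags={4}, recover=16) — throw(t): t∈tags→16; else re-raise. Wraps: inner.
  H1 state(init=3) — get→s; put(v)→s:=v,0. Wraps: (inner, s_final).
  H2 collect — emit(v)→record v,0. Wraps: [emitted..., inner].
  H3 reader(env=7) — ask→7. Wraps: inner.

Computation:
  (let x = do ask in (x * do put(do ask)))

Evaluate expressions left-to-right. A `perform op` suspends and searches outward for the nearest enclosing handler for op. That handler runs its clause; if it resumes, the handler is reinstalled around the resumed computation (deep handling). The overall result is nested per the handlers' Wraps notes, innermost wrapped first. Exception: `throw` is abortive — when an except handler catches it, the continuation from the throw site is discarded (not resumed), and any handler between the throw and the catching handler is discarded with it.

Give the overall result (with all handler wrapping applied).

Step-by-step:
ask @ H3 ⇒ 7
ask @ H3 ⇒ 7
put(7) @ H1 ⇒ s:=7
H0 returns 0
H1 returns (0, 7)
H2 returns [(0, 7)]
H3 returns [(0, 7)]
= [(0, 7)]

Answer: [(0, 7)]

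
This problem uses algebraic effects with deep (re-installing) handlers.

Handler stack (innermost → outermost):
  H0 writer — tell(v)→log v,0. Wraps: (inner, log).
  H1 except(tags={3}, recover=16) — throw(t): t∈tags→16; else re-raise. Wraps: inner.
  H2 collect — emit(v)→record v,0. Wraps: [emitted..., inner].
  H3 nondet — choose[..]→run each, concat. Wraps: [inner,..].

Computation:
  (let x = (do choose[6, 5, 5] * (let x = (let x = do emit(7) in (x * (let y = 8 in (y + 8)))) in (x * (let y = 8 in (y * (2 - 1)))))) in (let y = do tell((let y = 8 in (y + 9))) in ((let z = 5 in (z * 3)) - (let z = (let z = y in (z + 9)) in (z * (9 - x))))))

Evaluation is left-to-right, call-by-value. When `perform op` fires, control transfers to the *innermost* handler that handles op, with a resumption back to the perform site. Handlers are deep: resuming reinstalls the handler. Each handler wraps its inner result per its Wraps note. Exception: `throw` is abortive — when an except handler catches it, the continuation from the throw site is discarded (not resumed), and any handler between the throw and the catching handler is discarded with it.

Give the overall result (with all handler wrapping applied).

Step-by-step:
choose[6, 5, 5] @ H3
  branch[0] choose=6:
    emit(7) @ H2 ⇒ out+=7
    tell(17) @ H0 ⇒ log+=17
    H0 returns (-66, (17))
    H1 returns (-66, (17))
    H2 returns [7, (-66, (17))]
    H3 returns [[7, (-66, (17))]]
  branch[1] choose=5:
    emit(7) @ H2 ⇒ out+=7
    tell(17) @ H0 ⇒ log+=17
    H0 returns (-66, (17))
    H1 returns (-66, (17))
    H2 returns [7, (-66, (17))]
    H3 returns [[7, (-66, (17))]]
  branch[2] choose=5:
    emit(7) @ H2 ⇒ out+=7
    tell(17) @ H0 ⇒ log+=17
    H0 returns (-66, (17))
    H1 returns (-66, (17))
    H2 returns [7, (-66, (17))]
    H3 returns [[7, (-66, (17))]]
= [[7, (-66, (17))], [7, (-66, (17))], [7, (-66, (17))]]

Answer: [[7, (-66, (17))], [7, (-66, (17))], [7, (-66, (17))]]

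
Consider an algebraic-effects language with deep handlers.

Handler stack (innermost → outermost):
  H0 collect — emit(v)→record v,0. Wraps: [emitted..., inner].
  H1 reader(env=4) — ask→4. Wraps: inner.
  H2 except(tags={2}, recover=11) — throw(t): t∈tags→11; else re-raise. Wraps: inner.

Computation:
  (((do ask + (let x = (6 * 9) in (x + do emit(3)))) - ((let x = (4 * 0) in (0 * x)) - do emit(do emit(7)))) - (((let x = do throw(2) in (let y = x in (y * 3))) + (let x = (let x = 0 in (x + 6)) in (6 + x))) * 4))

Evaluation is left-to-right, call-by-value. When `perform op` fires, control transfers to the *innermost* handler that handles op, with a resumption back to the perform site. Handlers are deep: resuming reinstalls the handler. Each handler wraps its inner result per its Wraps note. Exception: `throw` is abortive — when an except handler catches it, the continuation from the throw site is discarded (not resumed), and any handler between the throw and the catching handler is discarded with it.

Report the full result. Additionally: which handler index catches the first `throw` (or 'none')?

Answer: 11 ; first throw caught by: H2

Step-by-step:
ask @ H1 ⇒ 4
emit(3) @ H0 ⇒ out+=3
emit(7) @ H0 ⇒ out+=7
emit(0) @ H0 ⇒ out+=0
throw(2) @ H2 caught ⇒ 11
= 11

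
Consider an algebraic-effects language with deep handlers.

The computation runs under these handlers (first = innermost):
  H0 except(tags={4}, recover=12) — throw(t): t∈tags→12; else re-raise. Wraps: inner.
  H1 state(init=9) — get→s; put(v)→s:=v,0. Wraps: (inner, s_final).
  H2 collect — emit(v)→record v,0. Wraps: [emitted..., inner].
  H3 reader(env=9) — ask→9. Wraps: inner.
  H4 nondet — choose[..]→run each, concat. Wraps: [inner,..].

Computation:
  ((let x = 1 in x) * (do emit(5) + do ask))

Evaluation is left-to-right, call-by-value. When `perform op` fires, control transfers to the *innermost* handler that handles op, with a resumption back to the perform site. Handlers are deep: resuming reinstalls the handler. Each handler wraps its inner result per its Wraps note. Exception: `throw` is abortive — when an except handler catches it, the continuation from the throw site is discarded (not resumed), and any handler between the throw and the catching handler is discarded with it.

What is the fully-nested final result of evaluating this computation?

Working:
emit(5) @ H2 ⇒ out+=5
ask @ H3 ⇒ 9
H0 returns 9
H1 returns (9, 9)
H2 returns [5, (9, 9)]
H3 returns [5, (9, 9)]
H4 returns [[5, (9, 9)]]
= [[5, (9, 9)]]

Answer: [[5, (9, 9)]]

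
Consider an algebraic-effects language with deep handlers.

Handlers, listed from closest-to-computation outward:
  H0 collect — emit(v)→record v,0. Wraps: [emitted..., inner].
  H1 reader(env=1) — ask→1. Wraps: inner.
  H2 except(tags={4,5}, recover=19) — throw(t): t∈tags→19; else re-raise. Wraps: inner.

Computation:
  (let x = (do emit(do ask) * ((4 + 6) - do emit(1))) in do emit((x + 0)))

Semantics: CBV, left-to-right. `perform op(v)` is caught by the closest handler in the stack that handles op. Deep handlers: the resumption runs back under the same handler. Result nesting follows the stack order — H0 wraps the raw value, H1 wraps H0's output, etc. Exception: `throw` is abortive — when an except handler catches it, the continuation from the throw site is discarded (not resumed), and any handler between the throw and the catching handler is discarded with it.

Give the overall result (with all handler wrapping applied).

Evaluation trace:
ask @ H1 ⇒ 1
emit(1) @ H0 ⇒ out+=1
emit(1) @ H0 ⇒ out+=1
emit(0) @ H0 ⇒ out+=0
H0 returns [1, 1, 0, 0]
H1 returns [1, 1, 0, 0]
H2 returns [1, 1, 0, 0]
= [1, 1, 0, 0]

Answer: [1, 1, 0, 0]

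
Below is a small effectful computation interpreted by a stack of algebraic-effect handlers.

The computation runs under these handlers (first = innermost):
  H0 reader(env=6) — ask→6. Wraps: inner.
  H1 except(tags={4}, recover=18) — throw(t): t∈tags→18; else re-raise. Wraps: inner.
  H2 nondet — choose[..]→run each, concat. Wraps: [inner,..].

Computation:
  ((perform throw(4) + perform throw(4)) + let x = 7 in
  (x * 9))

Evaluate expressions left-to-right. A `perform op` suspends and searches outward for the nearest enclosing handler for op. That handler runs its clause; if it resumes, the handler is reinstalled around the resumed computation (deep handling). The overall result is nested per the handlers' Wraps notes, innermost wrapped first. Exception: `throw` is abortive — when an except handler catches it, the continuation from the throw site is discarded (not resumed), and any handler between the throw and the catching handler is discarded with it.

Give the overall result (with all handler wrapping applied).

Answer: [18]

Evaluation trace:
throw(4) @ H1 caught ⇒ 18
H2 returns [18]
= [18]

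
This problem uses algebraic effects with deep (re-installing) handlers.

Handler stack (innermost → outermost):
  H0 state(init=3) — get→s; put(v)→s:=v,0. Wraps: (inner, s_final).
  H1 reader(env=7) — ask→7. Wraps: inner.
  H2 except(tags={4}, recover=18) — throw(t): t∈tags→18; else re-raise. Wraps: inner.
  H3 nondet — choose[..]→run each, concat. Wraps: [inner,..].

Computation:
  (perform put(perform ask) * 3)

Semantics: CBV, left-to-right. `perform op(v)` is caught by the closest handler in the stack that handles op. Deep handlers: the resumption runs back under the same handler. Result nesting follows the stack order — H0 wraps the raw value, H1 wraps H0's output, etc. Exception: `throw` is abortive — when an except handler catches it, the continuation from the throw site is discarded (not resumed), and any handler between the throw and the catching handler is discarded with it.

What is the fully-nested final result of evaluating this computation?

Step-by-step:
ask @ H1 ⇒ 7
put(7) @ H0 ⇒ s:=7
H0 returns (0, 7)
H1 returns (0, 7)
H2 returns (0, 7)
H3 returns [(0, 7)]
= [(0, 7)]

Answer: [(0, 7)]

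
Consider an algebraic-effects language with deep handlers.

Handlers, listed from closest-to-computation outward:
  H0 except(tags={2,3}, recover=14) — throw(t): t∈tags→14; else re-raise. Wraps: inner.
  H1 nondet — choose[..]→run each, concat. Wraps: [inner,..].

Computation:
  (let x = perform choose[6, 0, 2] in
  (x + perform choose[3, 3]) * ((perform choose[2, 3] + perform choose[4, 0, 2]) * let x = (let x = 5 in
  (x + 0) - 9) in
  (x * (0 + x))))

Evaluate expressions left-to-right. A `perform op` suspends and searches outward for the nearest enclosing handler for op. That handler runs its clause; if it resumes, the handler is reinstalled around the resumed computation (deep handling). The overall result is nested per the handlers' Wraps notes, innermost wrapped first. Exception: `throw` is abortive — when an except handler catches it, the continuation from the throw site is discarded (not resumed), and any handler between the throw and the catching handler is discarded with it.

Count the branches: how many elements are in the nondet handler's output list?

Answer: 36

Working:
choose[6, 0, 2] @ H1
  branch[0] choose=6:
    choose[3, 3] @ H1
      branch[0] choose=3:
        choose[2, 3] @ H1
          branch[0] choose=2:
            choose[4, 0, 2] @ H1
              branch[0] choose=4:
                H0 returns 864
                H1 returns [864]
              branch[1] choose=0:
                H0 returns 288
                H1 returns [288]
              branch[2] choose=2:
                H0 returns 576
                H1 returns [576]
          branch[1] choose=3:
            choose[4, 0, 2] @ H1
              branch[0] choose=4:
                H0 returns 1008
                H1 returns [1008]
              branch[1] choose=0:
                H0 returns 432
                H1 returns [432]
              branch[2] choose=2:
                H0 returns 720
                H1 returns [720]
      branch[1] choose=3:
        choose[2, 3] @ H1
          branch[0] choose=2:
            choose[4, 0, 2] @ H1
              branch[0] choose=4:
                H0 returns 864
                H1 returns [864]
              branch[1] choose=0:
                H0 returns 288
                H1 returns [288]
              branch[2] choose=2:
                H0 returns 576
                H1 returns [576]
          branch[1] choose=3:
            choose[4, 0, 2] @ H1
              branch[0] choose=4:
                H0 returns 1008
                H1 returns [1008]
              branch[1] choose=0:
                H0 returns 432
                H1 returns [432]
              branch[2] choose=2:
                H0 returns 720
                H1 returns [720]
  branch[1] choose=0:
    choose[3, 3] @ H1
      branch[0] choose=3:
        choose[2, 3] @ H1
          branch[0] choose=2:
            choose[4, 0, 2] @ H1
              branch[0] choose=4:
                H0 returns 288
                H1 returns [288]
              branch[1] choose=0:
                H0 returns 96
                H1 returns [96]
              branch[2] choose=2:
                H0 returns 192
                H1 returns [192]
          branch[1] choose=3:
            choose[4, 0, 2] @ H1
              branch[0] choose=4:
                H0 returns 336
                H1 returns [336]
              branch[1] choose=0:
                H0 returns 144
                H1 returns [144]
              branch[2] choose=2:
                H0 returns 240
                H1 returns [240]
      branch[1] choose=3:
        choose[2, 3] @ H1
          branch[0] choose=2:
            choose[4, 0, 2] @ H1
              branch[0] choose=4:
                H0 returns 288
                H1 returns [288]
              branch[1] choose=0:
                H0 returns 96
                H1 returns [96]
              branch[2] choose=2:
                H0 returns 192
                H1 returns [192]
          branch[1] choose=3:
            choose[4, 0, 2] @ H1
              branch[0] choose=4:
                H0 returns 336
                H1 returns [336]
              branch[1] choose=0:
                H0 returns 144
                H1 returns [144]
              branch[2] choose=2:
                H0 returns 240
                H1 returns [240]
  branch[2] choose=2:
    choose[3, 3] @ H1
      branch[0] choose=3:
        choose[2, 3] @ H1
          branch[0] choose=2:
            choose[4, 0, 2] @ H1
              branch[0] choose=4:
                H0 returns 480
                H1 returns [480]
              branch[1] choose=0:
                H0 returns 160
                H1 returns [160]
              branch[2] choose=2:
                H0 returns 320
                H1 returns [320]
          branch[1] choose=3:
            choose[4, 0, 2] @ H1
              branch[0] choose=4:
                H0 returns 560
                H1 returns [560]
              branch[1] choose=0:
                H0 returns 240
                H1 returns [240]
              branch[2] choose=2:
                H0 returns 400
                H1 returns [400]
      branch[1] choose=3:
        choose[2, 3] @ H1
          branch[0] choose=2:
            choose[4, 0, 2] @ H1
              branch[0] choose=4:
                H0 returns 480
                H1 returns [480]
              branch[1] choose=0:
                H0 returns 160
                H1 returns [160]
              branch[2] choose=2:
                H0 returns 320
                H1 returns [320]
          branch[1] choose=3:
            choose[4, 0, 2] @ H1
              branch[0] choose=4:
                H0 returns 560
                H1 returns [560]
              branch[1] choose=0:
                H0 returns 240
                H1 returns [240]
              branch[2] choose=2:
                H0 returns 400
                H1 returns [400]
= [864, 288, 576, 1008, 432, 720, 864, 288, 576, 1008, 432, 720, 288, 96, 192, 336, 144, 240, 288, 96, 192, 336, 144, 240, 480, 160, 320, 560, 240, 400, 480, 160, 320, 560, 240, 400]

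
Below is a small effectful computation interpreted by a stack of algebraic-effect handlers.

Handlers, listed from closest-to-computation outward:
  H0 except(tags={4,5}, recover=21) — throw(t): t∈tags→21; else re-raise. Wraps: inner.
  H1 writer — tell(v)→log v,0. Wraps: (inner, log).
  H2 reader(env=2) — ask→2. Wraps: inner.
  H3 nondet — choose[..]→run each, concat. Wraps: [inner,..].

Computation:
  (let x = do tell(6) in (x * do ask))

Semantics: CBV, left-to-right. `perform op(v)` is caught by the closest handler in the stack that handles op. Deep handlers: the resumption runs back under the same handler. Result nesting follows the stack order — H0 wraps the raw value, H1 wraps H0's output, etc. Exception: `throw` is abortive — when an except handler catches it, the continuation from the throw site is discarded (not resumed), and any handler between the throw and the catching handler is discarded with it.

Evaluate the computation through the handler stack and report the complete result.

Answer: [(0, (6))]

Step-by-step:
tell(6) @ H1 ⇒ log+=6
ask @ H2 ⇒ 2
H0 returns 0
H1 returns (0, (6))
H2 returns (0, (6))
H3 returns [(0, (6))]
= [(0, (6))]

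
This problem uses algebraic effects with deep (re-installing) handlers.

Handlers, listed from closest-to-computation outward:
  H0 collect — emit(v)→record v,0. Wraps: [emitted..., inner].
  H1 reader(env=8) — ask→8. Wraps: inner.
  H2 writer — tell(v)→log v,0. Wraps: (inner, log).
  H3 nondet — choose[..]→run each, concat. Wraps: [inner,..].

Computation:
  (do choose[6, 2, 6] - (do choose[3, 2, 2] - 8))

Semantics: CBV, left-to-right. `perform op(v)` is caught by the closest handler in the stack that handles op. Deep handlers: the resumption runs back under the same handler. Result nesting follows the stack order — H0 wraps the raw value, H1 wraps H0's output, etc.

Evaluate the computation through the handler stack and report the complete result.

Working:
choose[6, 2, 6] @ H3
  branch[0] choose=6:
    choose[3, 2, 2] @ H3
      branch[0] choose=3:
        H0 returns [11]
        H1 returns [11]
        H2 returns ([11], ())
        H3 returns [([11], ())]
      branch[1] choose=2:
        H0 returns [12]
        H1 returns [12]
        H2 returns ([12], ())
        H3 returns [([12], ())]
      branch[2] choose=2:
        H0 returns [12]
        H1 returns [12]
        H2 returns ([12], ())
        H3 returns [([12], ())]
  branch[1] choose=2:
    choose[3, 2, 2] @ H3
      branch[0] choose=3:
        H0 returns [7]
        H1 returns [7]
        H2 returns ([7], ())
        H3 returns [([7], ())]
      branch[1] choose=2:
        H0 returns [8]
        H1 returns [8]
        H2 returns ([8], ())
        H3 returns [([8], ())]
      branch[2] choose=2:
        H0 returns [8]
        H1 returns [8]
        H2 returns ([8], ())
        H3 returns [([8], ())]
  branch[2] choose=6:
    choose[3, 2, 2] @ H3
      branch[0] choose=3:
        H0 returns [11]
        H1 returns [11]
        H2 returns ([11], ())
        H3 returns [([11], ())]
      branch[1] choose=2:
        H0 returns [12]
        H1 returns [12]
        H2 returns ([12], ())
        H3 returns [([12], ())]
      branch[2] choose=2:
        H0 returns [12]
        H1 returns [12]
        H2 returns ([12], ())
        H3 returns [([12], ())]
= [([11], ()), ([12], ()), ([12], ()), ([7], ()), ([8], ()), ([8], ()), ([11], ()), ([12], ()), ([12], ())]

Answer: [([11], ()), ([12], ()), ([12], ()), ([7], ()), ([8], ()), ([8], ()), ([11], ()), ([12], ()), ([12], ())]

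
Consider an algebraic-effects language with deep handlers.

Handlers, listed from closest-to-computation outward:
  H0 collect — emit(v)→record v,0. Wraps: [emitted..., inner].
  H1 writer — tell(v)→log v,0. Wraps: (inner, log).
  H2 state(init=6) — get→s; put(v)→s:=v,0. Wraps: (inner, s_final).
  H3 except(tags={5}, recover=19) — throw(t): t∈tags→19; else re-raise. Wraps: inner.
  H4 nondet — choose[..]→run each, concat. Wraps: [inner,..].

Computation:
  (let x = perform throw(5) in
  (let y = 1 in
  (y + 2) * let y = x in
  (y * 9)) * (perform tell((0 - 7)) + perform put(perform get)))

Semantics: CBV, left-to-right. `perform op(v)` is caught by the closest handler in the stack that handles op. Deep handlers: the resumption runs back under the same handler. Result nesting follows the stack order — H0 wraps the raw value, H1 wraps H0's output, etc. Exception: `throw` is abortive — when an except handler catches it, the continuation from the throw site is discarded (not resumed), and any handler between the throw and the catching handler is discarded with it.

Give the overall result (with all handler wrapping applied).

Step-by-step:
throw(5) @ H3 caught ⇒ 19
H4 returns [19]
= [19]

Answer: [19]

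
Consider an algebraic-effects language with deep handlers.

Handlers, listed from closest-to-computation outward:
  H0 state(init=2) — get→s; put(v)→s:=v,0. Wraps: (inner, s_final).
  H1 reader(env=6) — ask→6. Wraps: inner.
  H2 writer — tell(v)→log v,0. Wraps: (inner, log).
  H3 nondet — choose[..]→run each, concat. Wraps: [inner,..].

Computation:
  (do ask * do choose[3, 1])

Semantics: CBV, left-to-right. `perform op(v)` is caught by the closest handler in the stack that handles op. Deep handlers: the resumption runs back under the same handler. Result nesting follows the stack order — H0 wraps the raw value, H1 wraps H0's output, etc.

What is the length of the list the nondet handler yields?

Answer: 2

Working:
ask @ H1 ⇒ 6
choose[3, 1] @ H3
  branch[0] choose=3:
    H0 returns (18, 2)
    H1 returns (18, 2)
    H2 returns ((18, 2), ())
    H3 returns [((18, 2), ())]
  branch[1] choose=1:
    H0 returns (6, 2)
    H1 returns (6, 2)
    H2 returns ((6, 2), ())
    H3 returns [((6, 2), ())]
= [((18, 2), ()), ((6, 2), ())]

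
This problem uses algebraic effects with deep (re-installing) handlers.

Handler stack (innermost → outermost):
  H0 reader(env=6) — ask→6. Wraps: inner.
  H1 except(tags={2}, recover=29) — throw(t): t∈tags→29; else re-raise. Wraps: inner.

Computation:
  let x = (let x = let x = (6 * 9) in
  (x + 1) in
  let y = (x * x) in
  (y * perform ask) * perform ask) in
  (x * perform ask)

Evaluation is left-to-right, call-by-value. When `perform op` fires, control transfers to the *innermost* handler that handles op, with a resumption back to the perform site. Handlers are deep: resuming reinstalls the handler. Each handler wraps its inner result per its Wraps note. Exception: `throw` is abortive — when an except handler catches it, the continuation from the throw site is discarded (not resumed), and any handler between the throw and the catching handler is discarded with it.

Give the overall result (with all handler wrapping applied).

Evaluation trace:
ask @ H0 ⇒ 6
ask @ H0 ⇒ 6
ask @ H0 ⇒ 6
H0 returns 653400
H1 returns 653400
= 653400

Answer: 653400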